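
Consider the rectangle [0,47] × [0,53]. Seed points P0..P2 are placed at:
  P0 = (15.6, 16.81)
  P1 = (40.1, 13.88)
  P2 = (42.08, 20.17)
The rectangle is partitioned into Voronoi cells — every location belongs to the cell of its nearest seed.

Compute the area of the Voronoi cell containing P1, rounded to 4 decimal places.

Area of P1's cell: 360.2314

1. box [0,47]×[0,53]: [(0, 0) (47, 0) (47, 53) (0, 53)]
2. ⊥bis P1·P0 via (27.85,15.345): [(26.0149, 0) (47, 0) (47, 53) (32.3532, 53)]  |A|=944.2455
3. ⊥bis P1·P2 via (41.09,17.025): [(28.524, 20.9806) (26.0149, 0) (47, 0) (47, 15.1646)]  |A|=360.2314
4. canonical 4-gon: [(28.524, 20.9806) (26.0149, 0) (47, 0) (47, 15.1646)]
5. shoelace: 360.2314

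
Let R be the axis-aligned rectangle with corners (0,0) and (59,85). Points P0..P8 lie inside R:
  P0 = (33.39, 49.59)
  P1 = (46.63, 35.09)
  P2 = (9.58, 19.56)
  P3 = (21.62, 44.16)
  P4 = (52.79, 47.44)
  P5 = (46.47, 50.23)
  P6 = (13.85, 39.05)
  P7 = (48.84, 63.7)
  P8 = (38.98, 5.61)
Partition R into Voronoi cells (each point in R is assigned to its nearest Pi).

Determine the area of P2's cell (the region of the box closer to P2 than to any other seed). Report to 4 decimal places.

Area of P2's cell: 712.3935

1. box [0,59]×[0,85]: [(0, 0) (59, 0) (59, 85) (0, 85)]
2. ⊥bis P2·P0 via (21.485,34.575): [(0, 51.6099) (0, 0) (59, 0) (59, 4.8303)]  |A|=1664.9869
3. ⊥bis P2·P1 via (28.105,27.325): [(26.8486, 30.3223) (0, 51.6099) (0, 0) (39.5586, 0)]  |A|=1292.5823
4. ⊥bis P2·P3 via (15.6,31.86): [(28.941, 25.3305) (0, 39.4951) (0, 0) (39.5586, 0)]  |A|=1072.5345
5. ⊥bis P2·P4 via (31.185,33.5): [(28.941, 25.3305) (0, 39.4951) (0, 0) (39.5586, 0)]  |A|=1072.5345
6. ⊥bis P2·P5 via (28.025,34.895): [(28.941, 25.3305) (0, 39.4951) (0, 0) (39.5586, 0)]  |A|=1072.5345
7. ⊥bis P2·P6 via (11.715,29.305): [(28.941, 25.3305) (28.1993, 25.6935) (0, 31.8716) (0, 0) (39.5586, 0)]  |A|=965.0455
8. ⊥bis P2·P7 via (29.21,41.63): [(28.941, 25.3305) (28.1993, 25.6935) (0, 31.8716) (0, 0) (39.5586, 0)]  |A|=965.0455
9. ⊥bis P2·P8 via (24.28,12.585): [(29.5914, 23.7789) (28.941, 25.3305) (28.1993, 25.6935) (0, 31.8716) (0, 0) (18.3085, 0)]  |A|=712.3935
10. canonical 6-gon: [(29.5914, 23.7789) (28.941, 25.3305) (28.1993, 25.6935) (0, 31.8716) (0, 0) (18.3085, 0)]
11. shoelace: 712.3935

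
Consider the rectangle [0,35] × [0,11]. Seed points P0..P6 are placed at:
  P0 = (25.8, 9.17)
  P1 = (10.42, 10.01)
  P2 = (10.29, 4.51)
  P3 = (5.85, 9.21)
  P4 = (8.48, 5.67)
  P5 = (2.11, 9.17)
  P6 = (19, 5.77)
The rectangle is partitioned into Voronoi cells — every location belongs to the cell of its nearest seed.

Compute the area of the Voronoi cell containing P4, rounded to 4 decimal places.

Area of P4's cell: 38.2123

1. box [0,35]×[0,11]: [(0, 0) (35, 0) (35, 11) (0, 11)]
2. ⊥bis P4·P0 via (17.14,7.42): [(0, 0) (18.6394, 0) (16.4166, 11) (0, 11)]  |A|=192.8079
3. ⊥bis P4·P1 via (9.45,7.84): [(0, 0) (18.6394, 0) (17.8103, 4.1029) (2.3807, 11) (0, 11)]  |A|=144.4046
4. ⊥bis P4·P2 via (9.385,5.09): [(0, 0) (6.1229, 0) (10.7694, 7.2502) (2.3807, 11) (0, 11)]  |A|=85.8917
5. ⊥bis P4·P3 via (7.165,7.44): [(0, 2.1169) (0, 0) (6.1229, 0) (10.7694, 7.2502) (8.3595, 8.3275)]  |A|=45.581
6. ⊥bis P4·P5 via (5.295,7.42): [(4.0237, 5.1062) (1.2181, 0) (6.1229, 0) (10.7694, 7.2502) (8.3595, 8.3275)]  |A|=38.2123
7. ⊥bis P4·P6 via (13.74,5.72): [(4.0237, 5.1062) (1.2181, 0) (6.1229, 0) (10.7694, 7.2502) (8.3595, 8.3275)]  |A|=38.2123
8. canonical 5-gon: [(4.0237, 5.1062) (1.2181, 0) (6.1229, 0) (10.7694, 7.2502) (8.3595, 8.3275)]
9. shoelace: 38.2123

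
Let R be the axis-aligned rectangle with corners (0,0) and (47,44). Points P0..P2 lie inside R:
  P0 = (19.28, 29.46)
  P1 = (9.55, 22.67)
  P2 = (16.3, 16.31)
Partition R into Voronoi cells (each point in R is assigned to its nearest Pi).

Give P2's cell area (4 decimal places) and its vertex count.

1. box [0,47]×[0,44]: [(0, 0) (47, 0) (47, 44) (0, 44)]
2. ⊥bis P2·P0 via (17.79,22.885): [(0, 26.9165) (0, 0) (47, 0) (47, 16.2655)]  |A|=1014.7781
3. ⊥bis P2·P1 via (12.925,19.49): [(16.417, 23.1961) (0, 5.7724) (0, 0) (47, 0) (47, 16.2655)]  |A|=841.2169
4. canonical 5-gon: [(16.417, 23.1961) (0, 5.7724) (0, 0) (47, 0) (47, 16.2655)]
5. shoelace: 841.2169

Area of P2's cell: 841.2169 (5 vertices)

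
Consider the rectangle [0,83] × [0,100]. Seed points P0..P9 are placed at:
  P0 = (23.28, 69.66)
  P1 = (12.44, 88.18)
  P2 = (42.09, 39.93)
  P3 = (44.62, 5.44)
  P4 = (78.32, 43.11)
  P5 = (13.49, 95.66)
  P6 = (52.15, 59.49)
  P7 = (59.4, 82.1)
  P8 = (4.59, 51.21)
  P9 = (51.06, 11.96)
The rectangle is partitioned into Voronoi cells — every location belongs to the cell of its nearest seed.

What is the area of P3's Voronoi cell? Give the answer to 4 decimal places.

Area of P3's cell: 858.1799

1. box [0,83]×[0,100]: [(0, 0) (83, 0) (83, 100) (0, 100)]
2. ⊥bis P3·P0 via (33.95,37.55): [(0, 26.2686) (0, 0) (83, 0) (83, 53.8491)]  |A|=3324.8828
3. ⊥bis P3·P1 via (28.53,46.81): [(0, 26.2686) (0, 0) (83, 0) (83, 53.8491)]  |A|=3324.8828
4. ⊥bis P3·P2 via (43.355,22.685): [(0, 19.5047) (0, 0) (83, 0) (83, 25.5931)]  |A|=1871.561
5. ⊥bis P3·P4 via (61.47,24.275): [(61.7398, 24.0336) (0, 19.5047) (0, 0) (83, 0) (83, 5.014)]  |A|=1652.8031
6. ⊥bis P3·P5 via (29.055,50.55): [(61.7398, 24.0336) (0, 19.5047) (0, 0) (83, 0) (83, 5.014)]  |A|=1652.8031
7. ⊥bis P3·P6 via (48.385,32.465): [(61.7398, 24.0336) (0, 19.5047) (0, 0) (83, 0) (83, 5.014)]  |A|=1652.8031
8. ⊥bis P3·P7 via (52.01,43.77): [(61.7398, 24.0336) (0, 19.5047) (0, 0) (83, 0) (83, 5.014)]  |A|=1652.8031
9. ⊥bis P3·P8 via (24.605,28.325): [(61.7398, 24.0336) (15.8493, 20.6673) (0, 6.8057) (0, 0) (83, 0) (83, 5.014)]  |A|=1552.1681
10. ⊥bis P3·P9 via (47.84,8.7): [(34.35, 22.0244) (15.8493, 20.6673) (0, 6.8057) (0, 0) (56.6481, 0)]  |A|=858.1799
11. canonical 5-gon: [(34.35, 22.0244) (15.8493, 20.6673) (0, 6.8057) (0, 0) (56.6481, 0)]
12. shoelace: 858.1799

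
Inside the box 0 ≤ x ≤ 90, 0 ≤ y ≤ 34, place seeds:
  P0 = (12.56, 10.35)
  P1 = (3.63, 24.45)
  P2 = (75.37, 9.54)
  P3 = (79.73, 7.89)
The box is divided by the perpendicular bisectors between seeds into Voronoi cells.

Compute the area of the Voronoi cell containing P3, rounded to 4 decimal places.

Area of P3's cell: 316.6971

1. box [0,90]×[0,34]: [(0, 0) (90, 0) (90, 34) (0, 34)]
2. ⊥bis P3·P0 via (46.145,9.12): [(45.811, 0) (90, 0) (90, 34) (47.0562, 34)]  |A|=1481.2578
3. ⊥bis P3·P1 via (41.68,16.17): [(45.811, 0) (90, 0) (90, 34) (47.0562, 34)]  |A|=1481.2578
4. ⊥bis P3·P2 via (77.55,8.715): [(74.2519, 0) (90, 0) (90, 34) (87.1189, 34)]  |A|=316.6971
5. canonical 4-gon: [(74.2519, 0) (90, 0) (90, 34) (87.1189, 34)]
6. shoelace: 316.6971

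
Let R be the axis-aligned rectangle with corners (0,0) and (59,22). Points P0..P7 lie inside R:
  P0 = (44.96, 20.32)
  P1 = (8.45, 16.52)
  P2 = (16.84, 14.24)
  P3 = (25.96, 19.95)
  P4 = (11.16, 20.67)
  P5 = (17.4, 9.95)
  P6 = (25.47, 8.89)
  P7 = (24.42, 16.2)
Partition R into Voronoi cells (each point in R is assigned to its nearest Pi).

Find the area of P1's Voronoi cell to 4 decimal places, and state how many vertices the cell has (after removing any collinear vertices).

1. box [0,59]×[0,22]: [(0, 0) (59, 0) (59, 22) (0, 22)]
2. ⊥bis P1·P0 via (26.705,18.42): [(0, 0) (28.6222, 0) (26.3324, 22) (0, 22)]  |A|=604.5002
3. ⊥bis P1·P2 via (12.645,15.38): [(0, 0) (8.4655, 0) (14.444, 22) (0, 22)]  |A|=252.004
4. ⊥bis P1·P3 via (17.205,18.235): [(0, 0) (8.4655, 0) (14.444, 22) (0, 22)]  |A|=252.004
5. ⊥bis P1·P4 via (9.805,18.595): [(0, 0) (8.4655, 0) (12.959, 16.5354) (4.5907, 22) (0, 22)]  |A|=225.0819
6. ⊥bis P1·P5 via (12.925,13.235): [(0, 0) (3.2095, 0) (11.5549, 11.3686) (12.959, 16.5354) (4.5907, 22) (0, 22)]  |A|=195.2054
7. ⊥bis P1·P6 via (16.96,12.705): [(0, 0) (3.2095, 0) (11.5549, 11.3686) (12.959, 16.5354) (4.5907, 22) (0, 22)]  |A|=195.2054
8. ⊥bis P1·P7 via (16.435,16.36): [(0, 0) (3.2095, 0) (11.5549, 11.3686) (12.959, 16.5354) (4.5907, 22) (0, 22)]  |A|=195.2054
9. canonical 6-gon: [(0, 0) (3.2095, 0) (11.5549, 11.3686) (12.959, 16.5354) (4.5907, 22) (0, 22)]
10. shoelace: 195.2054

Area of P1's cell: 195.2054 (6 vertices)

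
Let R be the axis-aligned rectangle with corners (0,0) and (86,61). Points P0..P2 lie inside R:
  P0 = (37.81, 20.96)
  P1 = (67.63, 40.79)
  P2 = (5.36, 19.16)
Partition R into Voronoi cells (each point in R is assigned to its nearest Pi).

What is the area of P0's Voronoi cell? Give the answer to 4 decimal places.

Area of P0's cell: 1949.7721

1. box [0,86]×[0,61]: [(0, 0) (86, 0) (86, 61) (0, 61)]
2. ⊥bis P0·P1 via (52.72,30.875): [(0, 0) (73.2516, 0) (32.6872, 61) (0, 61)]  |A|=3231.1316
3. ⊥bis P0·P2 via (21.585,20.06): [(22.6977, 0) (73.2516, 0) (32.6872, 61) (19.3141, 61)]  |A|=1949.7721
4. canonical 4-gon: [(22.6977, 0) (73.2516, 0) (32.6872, 61) (19.3141, 61)]
5. shoelace: 1949.7721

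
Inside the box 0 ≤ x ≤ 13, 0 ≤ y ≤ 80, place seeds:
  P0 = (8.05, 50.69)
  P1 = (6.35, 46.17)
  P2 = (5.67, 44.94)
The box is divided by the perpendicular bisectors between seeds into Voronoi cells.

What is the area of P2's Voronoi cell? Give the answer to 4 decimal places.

1. box [0,13]×[0,80]: [(0, 0) (13, 0) (13, 80) (0, 80)]
2. ⊥bis P2·P0 via (6.86,47.815): [(0, 50.6544) (0, 0) (13, 0) (13, 45.2736)]  |A|=623.5321
3. ⊥bis P2·P1 via (6.01,45.555): [(0, 48.8776) (0, 0) (13, 0) (13, 41.6906)]  |A|=588.6934
4. canonical 4-gon: [(0, 48.8776) (0, 0) (13, 0) (13, 41.6906)]
5. shoelace: 588.6934

Area of P2's cell: 588.6934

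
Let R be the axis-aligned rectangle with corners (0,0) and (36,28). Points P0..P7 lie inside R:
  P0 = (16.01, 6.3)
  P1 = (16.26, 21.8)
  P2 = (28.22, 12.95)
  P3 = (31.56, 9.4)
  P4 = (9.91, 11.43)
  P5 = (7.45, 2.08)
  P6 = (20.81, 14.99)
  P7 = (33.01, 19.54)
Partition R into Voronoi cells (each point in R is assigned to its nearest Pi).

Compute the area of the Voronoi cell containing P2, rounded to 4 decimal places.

Area of P2's cell: 65.2610

1. box [0,36]×[0,28]: [(0, 0) (36, 0) (36, 28) (0, 28)]
2. ⊥bis P2·P0 via (22.115,9.625): [(27.3571, 0) (36, 0) (36, 28) (12.1073, 28)]  |A|=455.4979
3. ⊥bis P2·P1 via (22.24,17.375): [(19.7366, 13.9919) (27.3571, 0) (36, 0) (36, 28) (30.1021, 28)]  |A|=329.4613
4. ⊥bis P2·P3 via (29.89,11.175): [(19.7366, 13.9919) (24.1911, 5.8132) (36, 16.9236) (36, 28) (30.1021, 28)]  |A|=204.4153
5. ⊥bis P2·P4 via (19.065,12.19): [(19.7366, 13.9919) (24.1911, 5.8132) (36, 16.9236) (36, 28) (30.1021, 28)]  |A|=204.4153
6. ⊥bis P2·P5 via (17.835,7.515): [(19.7366, 13.9919) (24.1911, 5.8132) (36, 16.9236) (36, 28) (30.1021, 28)]  |A|=204.4153
7. ⊥bis P2·P6 via (24.515,13.97): [(27.3557, 24.2884) (22.9146, 8.1568) (24.1911, 5.8132) (36, 16.9236) (36, 28) (30.1021, 28)]  |A|=165.8253
8. ⊥bis P2·P7 via (30.615,16.245): [(26.054, 19.5602) (22.9146, 8.1568) (24.1911, 5.8132) (33.2461, 14.3326)]  |A|=65.261
9. canonical 4-gon: [(26.054, 19.5602) (22.9146, 8.1568) (24.1911, 5.8132) (33.2461, 14.3326)]
10. shoelace: 65.261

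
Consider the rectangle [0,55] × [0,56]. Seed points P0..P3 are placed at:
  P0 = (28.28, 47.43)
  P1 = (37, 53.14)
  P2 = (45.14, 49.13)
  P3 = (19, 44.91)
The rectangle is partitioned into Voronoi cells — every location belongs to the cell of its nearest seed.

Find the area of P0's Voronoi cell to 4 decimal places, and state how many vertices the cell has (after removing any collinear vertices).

Area of P0's cell: 525.4678 (5 vertices)

1. box [0,55]×[0,56]: [(0, 0) (55, 0) (55, 56) (0, 56)]
2. ⊥bis P0·P1 via (32.64,50.285): [(0, 0) (55, 0) (55, 16.138) (28.8977, 56) (0, 56)]  |A|=2559.7559
3. ⊥bis P0·P2 via (36.71,48.28): [(0, 0) (41.5781, 0) (37.2118, 43.3032) (28.8977, 56) (0, 56)]  |A|=2125.6171
4. ⊥bis P0·P3 via (23.64,46.17): [(36.1775, 0) (41.5781, 0) (37.2118, 43.3032) (28.8977, 56) (20.9706, 56)]  |A|=525.4678
5. canonical 5-gon: [(36.1775, 0) (41.5781, 0) (37.2118, 43.3032) (28.8977, 56) (20.9706, 56)]
6. shoelace: 525.4678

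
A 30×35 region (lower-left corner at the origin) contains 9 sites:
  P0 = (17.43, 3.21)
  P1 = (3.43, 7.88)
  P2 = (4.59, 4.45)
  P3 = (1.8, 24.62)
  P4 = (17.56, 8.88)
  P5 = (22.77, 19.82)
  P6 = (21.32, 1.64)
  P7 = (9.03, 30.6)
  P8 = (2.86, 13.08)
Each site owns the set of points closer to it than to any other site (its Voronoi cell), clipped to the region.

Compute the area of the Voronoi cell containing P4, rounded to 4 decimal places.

1. box [0,30]×[0,35]: [(0, 0) (30, 0) (30, 35) (0, 35)]
2. ⊥bis P4·P0 via (17.495,6.045): [(0, 6.4461) (30, 5.7583) (30, 35) (0, 35)]  |A|=866.9339
3. ⊥bis P4·P1 via (10.495,8.38): [(10.6491, 6.202) (30, 5.7583) (30, 35) (8.6111, 35)]  |A|=590.9058
4. ⊥bis P4·P2 via (11.075,6.665): [(10.4965, 8.3587) (11.2378, 6.1885) (30, 5.7583) (30, 35) (8.6111, 35)]  |A|=590.2721
5. ⊥bis P4·P3 via (9.68,16.75): [(9.8879, 16.9582) (10.4965, 8.3587) (11.2378, 6.1885) (30, 5.7583) (30, 35) (27.9068, 35)]  |A|=416.2066
6. ⊥bis P4·P5 via (20.165,14.35): [(11.4352, 18.5074) (9.8879, 16.9582) (10.4965, 8.3587) (11.2378, 6.1885) (30, 5.7583) (30, 9.6662)]  |A|=163.7876
7. ⊥bis P4·P6 via (19.44,5.26): [(28.9172, 10.1819) (11.4352, 18.5074) (9.8879, 16.9582) (10.4965, 8.3587) (11.2378, 6.1885) (20.8054, 5.9691)]  |A|=141.4495
8. ⊥bis P4·P7 via (13.295,19.74): [(28.9172, 10.1819) (11.4352, 18.5074) (9.8879, 16.9582) (10.4965, 8.3587) (11.2378, 6.1885) (20.8054, 5.9691)]  |A|=141.4495
9. ⊥bis P4·P8 via (10.21,10.98): [(28.9172, 10.1819) (12.2498, 18.1195) (10.2909, 11.2633) (10.4965, 8.3587) (11.2378, 6.1885) (20.8054, 5.9691)]  |A|=133.5588
10. canonical 6-gon: [(28.9172, 10.1819) (12.2498, 18.1195) (10.2909, 11.2633) (10.4965, 8.3587) (11.2378, 6.1885) (20.8054, 5.9691)]
11. shoelace: 133.5588

Area of P4's cell: 133.5588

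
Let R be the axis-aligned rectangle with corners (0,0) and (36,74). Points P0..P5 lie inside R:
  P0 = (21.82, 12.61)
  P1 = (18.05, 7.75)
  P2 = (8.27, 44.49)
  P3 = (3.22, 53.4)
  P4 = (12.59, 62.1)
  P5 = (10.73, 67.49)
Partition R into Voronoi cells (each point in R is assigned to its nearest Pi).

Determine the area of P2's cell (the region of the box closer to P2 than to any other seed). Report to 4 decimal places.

Area of P2's cell: 714.4665

1. box [0,36]×[0,74]: [(0, 0) (36, 0) (36, 74) (0, 74)]
2. ⊥bis P2·P0 via (15.045,28.55): [(0, 22.1554) (36, 37.4565) (36, 74) (0, 74)]  |A|=1590.9852
3. ⊥bis P2·P1 via (13.16,26.12): [(0, 22.6169) (2.9053, 23.3903) (36, 37.4565) (36, 74) (0, 74)]  |A|=1590.3148
4. ⊥bis P2·P3 via (5.745,48.945): [(0, 45.6889) (0, 22.6169) (2.9053, 23.3903) (36, 37.4565) (36, 66.0929)]  |A|=938.3863
5. ⊥bis P2·P4 via (10.43,53.295): [(12.5168, 52.7831) (0, 45.6889) (0, 22.6169) (2.9053, 23.3903) (36, 37.4565) (36, 47.0223)]  |A|=714.4665
6. ⊥bis P2·P5 via (9.5,55.99): [(12.5168, 52.7831) (0, 45.6889) (0, 22.6169) (2.9053, 23.3903) (36, 37.4565) (36, 47.0223)]  |A|=714.4665
7. canonical 6-gon: [(12.5168, 52.7831) (0, 45.6889) (0, 22.6169) (2.9053, 23.3903) (36, 37.4565) (36, 47.0223)]
8. shoelace: 714.4665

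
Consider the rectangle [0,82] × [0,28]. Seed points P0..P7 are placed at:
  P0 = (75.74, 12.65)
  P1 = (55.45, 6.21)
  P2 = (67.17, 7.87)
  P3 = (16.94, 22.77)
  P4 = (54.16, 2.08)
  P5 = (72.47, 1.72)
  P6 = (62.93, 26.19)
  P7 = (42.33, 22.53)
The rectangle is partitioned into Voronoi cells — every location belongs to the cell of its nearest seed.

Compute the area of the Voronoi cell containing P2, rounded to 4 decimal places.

1. box [0,82]×[0,28]: [(0, 0) (82, 0) (82, 28) (0, 28)]
2. ⊥bis P2·P0 via (71.455,10.26): [(0, 0) (77.1776, 0) (61.5603, 28) (0, 28)]  |A|=1942.3314
3. ⊥bis P2·P1 via (61.31,7.04): [(62.3071, 0) (77.1776, 0) (61.5603, 28) (58.3413, 28)]  |A|=253.2539
4. ⊥bis P2·P3 via (42.055,15.32): [(62.3071, 0) (77.1776, 0) (61.5603, 28) (58.3413, 28)]  |A|=253.2539
5. ⊥bis P2·P4 via (60.665,4.975): [(62.0401, 1.8851) (62.8791, 0) (77.1776, 0) (61.5603, 28) (58.3413, 28)]  |A|=252.7148
6. ⊥bis P2·P5 via (69.82,4.795): [(62.0401, 1.8851) (62.8791, 0) (64.256, 0) (72.9829, 7.5207) (61.5603, 28) (58.3413, 28)]  |A|=204.1248
7. ⊥bis P2·P6 via (65.05,17.03): [(60.0587, 15.8748) (62.0401, 1.8851) (62.8791, 0) (64.256, 0) (72.9829, 7.5207) (67.3784, 17.5689)]  |A|=141.5041
8. ⊥bis P2·P7 via (54.75,15.2): [(60.0587, 15.8748) (62.0401, 1.8851) (62.8791, 0) (64.256, 0) (72.9829, 7.5207) (67.3784, 17.5689)]  |A|=141.5041
9. canonical 6-gon: [(60.0587, 15.8748) (62.0401, 1.8851) (62.8791, 0) (64.256, 0) (72.9829, 7.5207) (67.3784, 17.5689)]
10. shoelace: 141.5041

Area of P2's cell: 141.5041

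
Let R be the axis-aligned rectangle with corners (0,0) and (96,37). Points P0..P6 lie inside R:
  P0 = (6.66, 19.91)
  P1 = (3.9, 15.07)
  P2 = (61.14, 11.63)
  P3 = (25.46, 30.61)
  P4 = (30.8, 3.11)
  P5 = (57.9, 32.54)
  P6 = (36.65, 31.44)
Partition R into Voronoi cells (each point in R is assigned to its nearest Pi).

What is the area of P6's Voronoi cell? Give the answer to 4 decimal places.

1. box [0,96]×[0,37]: [(0, 0) (96, 0) (96, 37) (0, 37)]
2. ⊥bis P6·P0 via (21.655,25.675): [(31.526, 0) (96, 0) (96, 37) (17.301, 37)]  |A|=2648.7001
3. ⊥bis P6·P1 via (20.275,23.255): [(30.2836, 3.2318) (31.8989, 0) (96, 0) (96, 37) (17.301, 37)]  |A|=2648.0975
4. ⊥bis P6·P2 via (48.895,21.535): [(30.2836, 3.2318) (31.7371, 0.3237) (61.4047, 37) (17.301, 37)]  |A|=814.4455
5. ⊥bis P6·P3 via (31.055,31.025): [(33.1982, 2.13) (61.4047, 37) (30.6118, 37)]  |A|=536.8738
6. ⊥bis P6·P4 via (33.725,17.275): [(32.0492, 17.621) (43.771, 15.2005) (61.4047, 37) (30.6118, 37)]  |A|=447.4725
7. ⊥bis P6·P5 via (47.275,31.99): [(32.0492, 17.621) (43.771, 15.2005) (47.8811, 20.2816) (47.0157, 37) (30.6118, 37)]  |A|=327.1916
8. canonical 5-gon: [(32.0492, 17.621) (43.771, 15.2005) (47.8811, 20.2816) (47.0157, 37) (30.6118, 37)]
9. shoelace: 327.1916

Area of P6's cell: 327.1916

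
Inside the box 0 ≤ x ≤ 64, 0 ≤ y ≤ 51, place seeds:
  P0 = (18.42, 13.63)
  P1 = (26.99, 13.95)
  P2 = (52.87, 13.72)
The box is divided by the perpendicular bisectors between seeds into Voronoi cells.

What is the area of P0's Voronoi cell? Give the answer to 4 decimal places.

Area of P0's cell: 1135.6554

1. box [0,64]×[0,51]: [(0, 0) (64, 0) (64, 51) (0, 51)]
2. ⊥bis P0·P1 via (22.705,13.79): [(0, 0) (23.2199, 0) (21.3156, 51) (0, 51)]  |A|=1135.6554
3. ⊥bis P0·P2 via (35.645,13.675): [(0, 0) (23.2199, 0) (21.3156, 51) (0, 51)]  |A|=1135.6554
4. canonical 4-gon: [(0, 0) (23.2199, 0) (21.3156, 51) (0, 51)]
5. shoelace: 1135.6554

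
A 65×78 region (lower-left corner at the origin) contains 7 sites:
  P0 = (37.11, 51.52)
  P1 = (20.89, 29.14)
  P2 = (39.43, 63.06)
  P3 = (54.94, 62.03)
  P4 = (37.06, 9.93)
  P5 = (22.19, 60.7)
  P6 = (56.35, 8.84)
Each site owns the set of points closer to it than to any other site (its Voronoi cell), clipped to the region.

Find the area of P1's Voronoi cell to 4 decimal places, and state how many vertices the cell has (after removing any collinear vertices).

1. box [0,65]×[0,78]: [(0, 0) (65, 0) (65, 78) (0, 78)]
2. ⊥bis P1·P0 via (29,40.33): [(0, 61.3479) (0, 0) (65, 0) (65, 14.2388)]  |A|=2456.5684
3. ⊥bis P1·P2 via (30.16,46.1): [(0, 61.3479) (0, 0) (65, 0) (65, 14.2388)]  |A|=2456.5684
4. ⊥bis P1·P3 via (37.915,45.585): [(0, 61.3479) (0, 0) (65, 0) (65, 14.2388)]  |A|=2456.5684
5. ⊥bis P1·P4 via (28.975,19.535): [(42.2614, 30.7188) (0, 61.3479) (0, 0) (5.7674, 0)]  |A|=1384.9054
6. ⊥bis P1·P5 via (21.54,44.92): [(42.2614, 30.7188) (22.7347, 44.8708) (0, 45.8073) (0, 0) (5.7674, 0)]  |A|=1208.2497
7. ⊥bis P1·P6 via (38.62,18.99): [(42.2614, 30.7188) (22.7347, 44.8708) (0, 45.8073) (0, 0) (5.7674, 0)]  |A|=1208.2497
8. canonical 5-gon: [(42.2614, 30.7188) (22.7347, 44.8708) (0, 45.8073) (0, 0) (5.7674, 0)]
9. shoelace: 1208.2497

Area of P1's cell: 1208.2497 (5 vertices)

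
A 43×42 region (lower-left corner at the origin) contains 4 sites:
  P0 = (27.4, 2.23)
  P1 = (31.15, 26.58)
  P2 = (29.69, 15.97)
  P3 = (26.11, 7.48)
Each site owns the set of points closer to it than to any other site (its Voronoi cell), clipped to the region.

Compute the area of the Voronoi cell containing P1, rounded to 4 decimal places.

Area of P1's cell: 838.3948

1. box [0,43]×[0,42]: [(0, 0) (43, 0) (43, 42) (0, 42)]
2. ⊥bis P1·P0 via (29.275,14.405): [(0, 18.9135) (43, 12.2913) (43, 42) (0, 42)]  |A|=1135.0976
3. ⊥bis P1·P2 via (30.42,21.275): [(0, 25.461) (43, 19.5439) (43, 42) (0, 42)]  |A|=838.3948
4. ⊥bis P1·P3 via (28.63,17.03): [(0, 25.461) (43, 19.5439) (43, 42) (0, 42)]  |A|=838.3948
5. canonical 4-gon: [(0, 25.461) (43, 19.5439) (43, 42) (0, 42)]
6. shoelace: 838.3948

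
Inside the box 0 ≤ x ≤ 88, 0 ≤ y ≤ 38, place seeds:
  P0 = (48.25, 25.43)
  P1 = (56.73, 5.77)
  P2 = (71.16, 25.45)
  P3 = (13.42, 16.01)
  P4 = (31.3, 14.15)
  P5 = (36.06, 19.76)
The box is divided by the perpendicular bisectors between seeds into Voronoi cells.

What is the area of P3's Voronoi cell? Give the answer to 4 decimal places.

1. box [0,88]×[0,38]: [(0, 0) (88, 0) (88, 38) (0, 38)]
2. ⊥bis P3·P0 via (30.835,20.72): [(0, 0) (36.4389, 0) (26.1615, 38) (0, 38)]  |A|=1189.407
3. ⊥bis P3·P1 via (35.075,10.89): [(0, 0) (32.5002, 0) (34.3374, 7.7702) (26.1615, 38) (0, 38)]  |A|=1174.1051
4. ⊥bis P3·P2 via (42.29,20.73): [(0, 0) (32.5002, 0) (34.3374, 7.7702) (26.1615, 38) (0, 38)]  |A|=1174.1051
5. ⊥bis P3·P4 via (22.36,15.08): [(0, 0) (20.7913, 0) (24.7443, 38) (0, 38)]  |A|=865.1758
6. ⊥bis P3·P5 via (24.74,17.885): [(0, 0) (20.7913, 0) (23.4574, 25.6288) (21.4082, 38) (0, 38)]  |A|=844.5402
7. canonical 5-gon: [(0, 0) (20.7913, 0) (23.4574, 25.6288) (21.4082, 38) (0, 38)]
8. shoelace: 844.5402

Area of P3's cell: 844.5402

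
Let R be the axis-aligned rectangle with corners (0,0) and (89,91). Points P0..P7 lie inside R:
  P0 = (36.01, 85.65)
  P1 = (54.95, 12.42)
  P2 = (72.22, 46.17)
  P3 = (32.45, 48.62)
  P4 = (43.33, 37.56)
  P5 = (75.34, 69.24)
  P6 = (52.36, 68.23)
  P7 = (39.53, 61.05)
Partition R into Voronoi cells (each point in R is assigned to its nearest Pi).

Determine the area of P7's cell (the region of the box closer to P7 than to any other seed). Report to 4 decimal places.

Area of P7's cell: 479.9507

1. box [0,89]×[0,91]: [(0, 0) (89, 0) (89, 91) (0, 91)]
2. ⊥bis P7·P0 via (37.77,73.35): [(0, 67.9455) (0, 0) (89, 0) (89, 80.6805)]  |A|=6613.8563
3. ⊥bis P7·P1 via (47.24,36.735): [(0, 67.9455) (0, 21.7558) (89, 49.9766) (89, 80.6805)]  |A|=3421.7664
4. ⊥bis P7·P2 via (55.875,53.61): [(66.7477, 77.4964) (0, 67.9455) (0, 21.7558) (48.3546, 37.0884)]  |A|=2377.4794
5. ⊥bis P7·P3 via (35.99,54.835): [(52.2237, 45.5884) (66.7477, 77.4964) (10.3679, 69.4291)]  |A|=840.8968
6. ⊥bis P7·P4 via (41.43,49.305): [(44.7545, 49.8428) (54.9079, 51.4853) (66.7477, 77.4964) (10.3679, 69.4291)]  |A|=813.1646
7. ⊥bis P7·P5 via (57.435,65.145): [(44.7545, 49.8428) (54.9079, 51.4853) (58.6692, 59.7486) (54.9948, 75.8147) (10.3679, 69.4291)]  |A|=715.6628
8. ⊥bis P7·P6 via (45.945,64.64): [(44.7545, 49.8428) (53.4396, 51.2478) (40.8259, 73.7873) (10.3679, 69.4291)]  |A|=479.9507
9. canonical 4-gon: [(44.7545, 49.8428) (53.4396, 51.2478) (40.8259, 73.7873) (10.3679, 69.4291)]
10. shoelace: 479.9507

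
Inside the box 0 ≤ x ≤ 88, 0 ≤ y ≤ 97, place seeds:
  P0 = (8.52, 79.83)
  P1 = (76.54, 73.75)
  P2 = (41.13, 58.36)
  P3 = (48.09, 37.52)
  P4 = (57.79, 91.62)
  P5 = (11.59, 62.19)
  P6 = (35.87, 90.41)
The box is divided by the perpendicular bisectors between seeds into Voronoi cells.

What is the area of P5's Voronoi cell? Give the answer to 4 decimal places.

1. box [0,88]×[0,97]: [(0, 0) (88, 0) (88, 97) (0, 97)]
2. ⊥bis P5·P0 via (10.055,71.01): [(0, 69.2601) (0, 0) (88, 0) (88, 84.5753)]  |A|=6768.7542
3. ⊥bis P5·P1 via (44.065,67.97): [(42.5184, 76.6598) (0, 69.2601) (0, 0) (56.1625, 0)]  |A|=3625.1157
4. ⊥bis P5·P2 via (26.36,60.275): [(28.1604, 74.161) (0, 69.2601) (0, 0) (18.5451, 0)]  |A|=1662.8552
5. ⊥bis P5·P3 via (29.84,49.855): [(23.8623, 41.0108) (28.1604, 74.161) (0, 69.2601) (0, 5.7058)]  |A|=1214.5038
6. ⊥bis P5·P4 via (34.69,76.905): [(23.8623, 41.0108) (28.1604, 74.161) (0, 69.2601) (0, 5.7058)]  |A|=1214.5038
7. ⊥bis P5·P6 via (23.73,76.3): [(23.8623, 41.0108) (27.9653, 72.6561) (26.5432, 73.8795) (0, 69.2601) (0, 5.7058)]  |A|=1213.3144
8. canonical 5-gon: [(23.8623, 41.0108) (27.9653, 72.6561) (26.5432, 73.8795) (0, 69.2601) (0, 5.7058)]
9. shoelace: 1213.3144

Area of P5's cell: 1213.3144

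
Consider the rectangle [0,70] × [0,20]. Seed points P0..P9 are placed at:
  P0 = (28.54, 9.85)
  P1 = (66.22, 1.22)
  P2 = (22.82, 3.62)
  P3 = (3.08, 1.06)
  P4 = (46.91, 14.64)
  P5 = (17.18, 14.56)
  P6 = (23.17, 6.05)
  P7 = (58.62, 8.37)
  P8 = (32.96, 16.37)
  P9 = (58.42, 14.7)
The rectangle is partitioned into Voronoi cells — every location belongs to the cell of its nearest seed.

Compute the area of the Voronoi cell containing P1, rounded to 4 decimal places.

1. box [0,70]×[0,20]: [(0, 0) (70, 0) (70, 20) (0, 20)]
2. ⊥bis P1·P0 via (47.38,5.535): [(46.1123, 0) (70, 0) (70, 20) (50.693, 20)]  |A|=431.9473
3. ⊥bis P1·P2 via (44.52,2.42): [(46.1123, 0) (70, 0) (70, 20) (50.693, 20)]  |A|=431.9473
4. ⊥bis P1·P3 via (34.65,1.14): [(46.1123, 0) (70, 0) (70, 20) (50.693, 20)]  |A|=431.9473
5. ⊥bis P1·P4 via (56.565,7.93): [(51.0538, 0) (70, 0) (70, 20) (64.9534, 20)]  |A|=239.928
6. ⊥bis P1·P5 via (41.7,7.89): [(51.0538, 0) (70, 0) (70, 20) (64.9534, 20)]  |A|=239.928
7. ⊥bis P1·P6 via (44.695,3.635): [(51.0538, 0) (70, 0) (70, 20) (64.9534, 20)]  |A|=239.928
8. ⊥bis P1·P7 via (62.42,4.795): [(57.9089, 0) (70, 0) (70, 12.8521)]  |A|=77.6977
9. ⊥bis P1·P8 via (49.59,8.795): [(57.9089, 0) (70, 0) (70, 12.8521)]  |A|=77.6977
10. ⊥bis P1·P9 via (62.32,7.96): [(69.0747, 11.8685) (57.9089, 0) (70, 0) (70, 12.4039)]  |A|=77.4904
11. canonical 4-gon: [(69.0747, 11.8685) (57.9089, 0) (70, 0) (70, 12.4039)]
12. shoelace: 77.4904

Area of P1's cell: 77.4904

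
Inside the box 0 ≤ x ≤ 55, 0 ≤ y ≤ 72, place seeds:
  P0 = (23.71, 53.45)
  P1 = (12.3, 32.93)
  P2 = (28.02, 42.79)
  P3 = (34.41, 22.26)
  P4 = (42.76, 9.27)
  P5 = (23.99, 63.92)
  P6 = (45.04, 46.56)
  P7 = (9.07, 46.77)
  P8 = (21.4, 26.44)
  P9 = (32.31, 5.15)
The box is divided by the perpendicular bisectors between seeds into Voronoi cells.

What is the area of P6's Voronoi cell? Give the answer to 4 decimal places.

Area of P6's cell: 658.1208

1. box [0,55]×[0,72]: [(0, 0) (55, 0) (55, 72) (0, 72)]
2. ⊥bis P6·P0 via (34.375,50.005): [(18.2224, 0) (55, 0) (55, 72) (41.4798, 72)]  |A|=1810.7197
3. ⊥bis P6·P1 via (28.67,39.745): [(30.0163, 36.5112) (45.2163, 0) (55, 0) (55, 72) (41.4798, 72)]  |A|=1317.9307
4. ⊥bis P6·P2 via (36.53,44.675): [(34.953, 51.7944) (46.4257, 0) (55, 0) (55, 72) (41.4798, 72)]  |A|=1080.3335
5. ⊥bis P6·P3 via (39.725,34.41): [(34.953, 51.7944) (38.7049, 34.8562) (55, 27.728) (55, 72) (41.4798, 72)]  |A|=704.9844
6. ⊥bis P6·P4 via (43.9,27.915): [(34.953, 51.7944) (38.7049, 34.8562) (55, 27.728) (55, 72) (41.4798, 72)]  |A|=704.9844
7. ⊥bis P6·P5 via (34.515,55.24): [(37.0647, 58.3316) (34.953, 51.7944) (38.7049, 34.8562) (55, 27.728) (55, 72) (48.337, 72)]  |A|=658.1208
8. ⊥bis P6·P7 via (27.055,46.665): [(37.0647, 58.3316) (34.953, 51.7944) (38.7049, 34.8562) (55, 27.728) (55, 72) (48.337, 72)]  |A|=658.1208
9. ⊥bis P6·P8 via (33.22,36.5): [(37.0647, 58.3316) (34.953, 51.7944) (38.7049, 34.8562) (55, 27.728) (55, 72) (48.337, 72)]  |A|=658.1208
10. ⊥bis P6·P9 via (38.675,25.855): [(37.0647, 58.3316) (34.953, 51.7944) (38.7049, 34.8562) (55, 27.728) (55, 72) (48.337, 72)]  |A|=658.1208
11. canonical 6-gon: [(37.0647, 58.3316) (34.953, 51.7944) (38.7049, 34.8562) (55, 27.728) (55, 72) (48.337, 72)]
12. shoelace: 658.1208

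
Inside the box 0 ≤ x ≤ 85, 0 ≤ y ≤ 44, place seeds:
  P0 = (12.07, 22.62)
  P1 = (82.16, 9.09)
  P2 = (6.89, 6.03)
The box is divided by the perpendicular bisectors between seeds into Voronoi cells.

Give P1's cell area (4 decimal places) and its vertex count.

Area of P1's cell: 1613.4516 (5 vertices)

1. box [0,85]×[0,44]: [(0, 0) (85, 0) (85, 44) (0, 44)]
2. ⊥bis P1·P0 via (47.115,15.855): [(44.0544, 0) (85, 0) (85, 44) (52.548, 44)]  |A|=1614.7465
3. ⊥bis P1·P2 via (44.525,7.56): [(44.697, 3.329) (44.8323, 0) (85, 0) (85, 44) (52.548, 44)]  |A|=1613.4516
4. canonical 5-gon: [(44.697, 3.329) (44.8323, 0) (85, 0) (85, 44) (52.548, 44)]
5. shoelace: 1613.4516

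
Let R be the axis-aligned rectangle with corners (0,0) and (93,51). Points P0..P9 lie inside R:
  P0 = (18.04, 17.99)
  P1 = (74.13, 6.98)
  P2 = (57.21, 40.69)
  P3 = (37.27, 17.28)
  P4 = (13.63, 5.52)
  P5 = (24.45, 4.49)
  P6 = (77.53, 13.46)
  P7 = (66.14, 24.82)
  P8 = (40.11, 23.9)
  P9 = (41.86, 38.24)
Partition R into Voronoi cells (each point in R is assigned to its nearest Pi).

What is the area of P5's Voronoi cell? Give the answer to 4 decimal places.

Area of P5's cell: 204.4092

1. box [0,93]×[0,51]: [(0, 0) (93, 0) (93, 51) (0, 51)]
2. ⊥bis P5·P0 via (21.245,11.24): [(0, 1.1526) (0, 0) (93, 0) (93, 45.3103)]  |A|=2160.5247
3. ⊥bis P5·P1 via (49.29,5.735): [(48.3686, 24.1187) (0, 1.1526) (0, 0) (49.5774, 0)]  |A|=625.7452
4. ⊥bis P5·P2 via (40.83,22.59): [(48.807, 15.371) (42.3163, 21.245) (0, 1.1526) (0, 0) (49.5774, 0)]  |A|=598.6434
5. ⊥bis P5·P3 via (30.86,10.885): [(27.5291, 14.2238) (0, 1.1526) (0, 0) (41.7195, 0)]  |A|=312.5687
6. ⊥bis P5·P4 via (19.04,5.005): [(27.5291, 14.2238) (19.5572, 10.4386) (18.5636, 0) (41.7195, 0)]  |A|=204.4092
7. ⊥bis P5·P6 via (50.99,8.975): [(27.5291, 14.2238) (19.5572, 10.4386) (18.5636, 0) (41.7195, 0)]  |A|=204.4092
8. ⊥bis P5·P7 via (45.295,14.655): [(27.5291, 14.2238) (19.5572, 10.4386) (18.5636, 0) (41.7195, 0)]  |A|=204.4092
9. ⊥bis P5·P8 via (32.28,14.195): [(27.5291, 14.2238) (19.5572, 10.4386) (18.5636, 0) (41.7195, 0)]  |A|=204.4092
10. ⊥bis P5·P9 via (33.155,21.365): [(27.5291, 14.2238) (19.5572, 10.4386) (18.5636, 0) (41.7195, 0)]  |A|=204.4092
11. canonical 4-gon: [(27.5291, 14.2238) (19.5572, 10.4386) (18.5636, 0) (41.7195, 0)]
12. shoelace: 204.4092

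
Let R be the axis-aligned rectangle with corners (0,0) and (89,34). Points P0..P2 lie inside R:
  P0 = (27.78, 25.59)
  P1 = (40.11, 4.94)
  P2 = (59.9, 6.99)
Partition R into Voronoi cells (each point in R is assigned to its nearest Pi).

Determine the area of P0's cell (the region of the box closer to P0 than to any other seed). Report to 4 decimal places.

1. box [0,89]×[0,34]: [(0, 0) (89, 0) (89, 34) (0, 34)]
2. ⊥bis P0·P1 via (33.945,15.265): [(0, 0) (8.3795, 0) (65.3219, 34) (0, 34)]  |A|=1252.9251
3. ⊥bis P0·P2 via (43.84,16.29): [(0, 0) (8.3795, 0) (48.1623, 23.7541) (54.0955, 34) (0, 34)]  |A|=1195.4122
4. canonical 5-gon: [(0, 0) (8.3795, 0) (48.1623, 23.7541) (54.0955, 34) (0, 34)]
5. shoelace: 1195.4122

Area of P0's cell: 1195.4122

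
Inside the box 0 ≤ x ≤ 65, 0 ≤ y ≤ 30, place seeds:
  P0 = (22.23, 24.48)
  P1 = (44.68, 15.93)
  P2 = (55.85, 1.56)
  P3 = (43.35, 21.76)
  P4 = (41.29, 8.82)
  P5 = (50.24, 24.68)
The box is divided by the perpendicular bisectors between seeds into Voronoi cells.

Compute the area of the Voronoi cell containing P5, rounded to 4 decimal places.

Area of P5's cell: 255.2346

1. box [0,65]×[0,30]: [(0, 0) (65, 0) (65, 30) (0, 30)]
2. ⊥bis P5·P0 via (36.235,24.58): [(36.4105, 0) (65, 0) (65, 30) (36.1963, 30)]  |A|=860.8979
3. ⊥bis P5·P1 via (47.46,20.305): [(36.2145, 27.4507) (65, 9.1596) (65, 30) (36.1963, 30)]  |A|=336.6654
4. ⊥bis P5·P2 via (53.045,13.12): [(36.2145, 27.4507) (57.186, 14.1248) (65, 16.0208) (65, 30) (36.1963, 30)]  |A|=309.8585
5. ⊥bis P5·P3 via (46.795,23.22): [(48.2406, 19.809) (57.186, 14.1248) (65, 16.0208) (65, 30) (43.9216, 30)]  |A|=255.2346
6. ⊥bis P5·P4 via (45.765,16.75): [(48.2406, 19.809) (57.186, 14.1248) (65, 16.0208) (65, 30) (43.9216, 30)]  |A|=255.2346
7. canonical 5-gon: [(48.2406, 19.809) (57.186, 14.1248) (65, 16.0208) (65, 30) (43.9216, 30)]
8. shoelace: 255.2346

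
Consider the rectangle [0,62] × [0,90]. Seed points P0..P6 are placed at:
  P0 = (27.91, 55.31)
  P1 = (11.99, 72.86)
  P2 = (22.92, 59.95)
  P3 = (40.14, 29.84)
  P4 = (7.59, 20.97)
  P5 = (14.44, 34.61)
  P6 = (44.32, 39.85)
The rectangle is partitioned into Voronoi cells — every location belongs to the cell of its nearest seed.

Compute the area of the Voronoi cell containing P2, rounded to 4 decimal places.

Area of P2's cell: 597.6858

1. box [0,62]×[0,90]: [(0, 0) (62, 0) (62, 90) (0, 90)]
2. ⊥bis P2·P0 via (25.415,57.63): [(0, 30.2979) (55.5146, 90) (0, 90)]  |A|=1657.1673
3. ⊥bis P2·P1 via (17.455,66.405): [(0, 51.6271) (0, 30.2979) (55.5146, 90) (45.3243, 90)]  |A|=787.5541
4. ⊥bis P2·P3 via (31.53,44.895): [(0, 51.6271) (0, 30.2979) (55.5146, 90) (45.3243, 90)]  |A|=787.5541
5. ⊥bis P2·P4 via (15.255,40.46): [(0, 51.6271) (0, 46.4595) (11.0039, 42.1319) (55.5146, 90) (45.3243, 90)]  |A|=698.634
6. ⊥bis P2·P5 via (18.68,47.28): [(1.612, 52.9918) (16.4766, 48.0174) (55.5146, 90) (45.3243, 90)]  |A|=597.6858
7. ⊥bis P2·P6 via (33.62,49.9): [(1.612, 52.9918) (16.4766, 48.0174) (55.5146, 90) (45.3243, 90)]  |A|=597.6858
8. canonical 4-gon: [(1.612, 52.9918) (16.4766, 48.0174) (55.5146, 90) (45.3243, 90)]
9. shoelace: 597.6858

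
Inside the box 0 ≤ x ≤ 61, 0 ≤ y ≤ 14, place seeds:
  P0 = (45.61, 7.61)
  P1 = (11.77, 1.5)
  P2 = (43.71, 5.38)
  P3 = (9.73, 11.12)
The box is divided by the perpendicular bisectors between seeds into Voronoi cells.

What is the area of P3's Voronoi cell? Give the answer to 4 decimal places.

1. box [0,61]×[0,14]: [(0, 0) (61, 0) (61, 14) (0, 14)]
2. ⊥bis P3·P0 via (27.67,9.365): [(0, 0) (26.7539, 0) (28.1234, 14) (0, 14)]  |A|=384.141
3. ⊥bis P3·P1 via (10.75,6.31): [(0, 4.0304) (27.7232, 9.9093) (28.1234, 14) (0, 14)]  |A|=195.7172
4. ⊥bis P3·P2 via (26.72,8.25): [(0, 4.0304) (26.9734, 9.7503) (27.6913, 14) (0, 14)]  |A|=193.2972
5. canonical 4-gon: [(0, 4.0304) (26.9734, 9.7503) (27.6913, 14) (0, 14)]
6. shoelace: 193.2972

Area of P3's cell: 193.2972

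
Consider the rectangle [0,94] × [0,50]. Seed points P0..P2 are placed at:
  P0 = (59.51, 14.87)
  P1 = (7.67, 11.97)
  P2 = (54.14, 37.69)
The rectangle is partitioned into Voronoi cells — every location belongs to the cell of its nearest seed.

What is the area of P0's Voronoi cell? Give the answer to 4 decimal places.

1. box [0,94]×[0,50]: [(0, 0) (94, 0) (94, 50) (0, 50)]
2. ⊥bis P0·P1 via (33.59,13.42): [(34.3407, 0) (94, 0) (94, 50) (31.5437, 50)]  |A|=3052.89
3. ⊥bis P0·P2 via (56.825,26.28): [(33.1818, 20.7163) (34.3407, 0) (94, 0) (94, 35.028)]  |A|=1683.1293
4. canonical 4-gon: [(33.1818, 20.7163) (34.3407, 0) (94, 0) (94, 35.028)]
5. shoelace: 1683.1293

Area of P0's cell: 1683.1293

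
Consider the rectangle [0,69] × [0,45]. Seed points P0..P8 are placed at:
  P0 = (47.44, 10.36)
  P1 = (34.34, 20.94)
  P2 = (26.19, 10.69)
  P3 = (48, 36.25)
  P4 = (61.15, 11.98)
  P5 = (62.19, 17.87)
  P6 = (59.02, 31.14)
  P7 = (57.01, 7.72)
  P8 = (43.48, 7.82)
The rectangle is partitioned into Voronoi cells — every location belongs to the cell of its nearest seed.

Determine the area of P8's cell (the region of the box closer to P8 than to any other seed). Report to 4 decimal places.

Area of P8's cell: 172.6086

1. box [0,69]×[0,45]: [(0, 0) (69, 0) (69, 45) (0, 45)]
2. ⊥bis P8·P0 via (45.46,9.09): [(0, 0) (51.2905, 0) (22.4268, 45) (0, 45)]  |A|=1658.6386
3. ⊥bis P8·P1 via (38.91,14.38): [(18.2682, 0) (51.2905, 0) (41.0919, 15.9)]  |A|=262.5272
4. ⊥bis P8·P2 via (34.835,9.255): [(35.2641, 11.8401) (33.2987, 0) (51.2905, 0) (41.0919, 15.9)]  |A|=173.5459
5. ⊥bis P8·P3 via (45.74,22.035): [(35.2641, 11.8401) (33.2987, 0) (51.2905, 0) (41.0919, 15.9)]  |A|=173.5459
6. ⊥bis P8·P4 via (52.315,9.9): [(35.2641, 11.8401) (33.2987, 0) (51.2905, 0) (41.0919, 15.9)]  |A|=173.5459
7. ⊥bis P8·P5 via (52.835,12.845): [(35.2641, 11.8401) (33.2987, 0) (51.2905, 0) (41.0919, 15.9)]  |A|=173.5459
8. ⊥bis P8·P6 via (51.25,19.48): [(35.2641, 11.8401) (33.2987, 0) (51.2905, 0) (41.0919, 15.9)]  |A|=173.5459
9. ⊥bis P8·P7 via (50.245,7.77): [(35.2641, 11.8401) (33.2987, 0) (50.1876, 0) (50.2001, 1.6999) (41.0919, 15.9)]  |A|=172.6086
10. canonical 5-gon: [(35.2641, 11.8401) (33.2987, 0) (50.1876, 0) (50.2001, 1.6999) (41.0919, 15.9)]
11. shoelace: 172.6086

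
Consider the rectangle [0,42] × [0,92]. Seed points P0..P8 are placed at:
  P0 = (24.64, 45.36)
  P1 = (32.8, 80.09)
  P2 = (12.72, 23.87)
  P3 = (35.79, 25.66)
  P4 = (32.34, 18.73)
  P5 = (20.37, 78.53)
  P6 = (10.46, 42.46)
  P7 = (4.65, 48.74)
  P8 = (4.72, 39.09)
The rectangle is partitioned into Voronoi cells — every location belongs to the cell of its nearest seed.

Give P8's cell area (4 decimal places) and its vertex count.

1. box [0,42]×[0,92]: [(0, 0) (42, 0) (42, 92) (0, 92)]
2. ⊥bis P8·P0 via (14.68,42.225): [(0, 88.8639) (0, 0) (27.9707, 0)]  |A|=1242.7921
3. ⊥bis P8·P1 via (18.76,59.59): [(6.5909, 67.9244) (0, 72.4383) (0, 0) (27.9707, 0)]  |A|=1188.6626
4. ⊥bis P8·P2 via (8.72,31.48): [(16.7359, 35.6933) (6.5909, 67.9244) (0, 72.4383) (0, 26.8966)]  |A|=464.4096
5. ⊥bis P8·P3 via (20.255,32.375): [(16.7359, 35.6933) (6.5909, 67.9244) (0, 72.4383) (0, 26.8966)]  |A|=464.4096
6. ⊥bis P8·P4 via (18.53,28.91): [(16.7359, 35.6933) (6.5909, 67.9244) (0, 72.4383) (0, 26.8966)]  |A|=464.4096
7. ⊥bis P8·P5 via (12.545,58.81): [(16.7359, 35.6933) (9.0194, 60.209) (0, 63.7879) (0, 26.8966)]  |A|=405.4545
8. ⊥bis P8·P6 via (7.59,40.775): [(12.0267, 33.2181) (0, 53.7028) (0, 26.8966)]  |A|=161.1954
9. ⊥bis P8·P7 via (4.685,43.915): [(12.0267, 33.2181) (5.742, 43.9227) (0, 43.881) (0, 26.8966)]  |A|=132.9973
10. canonical 4-gon: [(12.0267, 33.2181) (5.742, 43.9227) (0, 43.881) (0, 26.8966)]
11. shoelace: 132.9973

Area of P8's cell: 132.9973 (4 vertices)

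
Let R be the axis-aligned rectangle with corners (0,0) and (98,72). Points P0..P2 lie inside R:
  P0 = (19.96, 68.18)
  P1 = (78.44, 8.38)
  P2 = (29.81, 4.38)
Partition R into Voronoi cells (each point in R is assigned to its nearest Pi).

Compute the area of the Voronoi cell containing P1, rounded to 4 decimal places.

Area of P1's cell: 2781.5000

1. box [0,98]×[0,72]: [(0, 0) (98, 0) (98, 72) (0, 72)]
2. ⊥bis P1·P0 via (49.2,38.28): [(10.056, 0) (98, 0) (98, 72) (83.6811, 72)]  |A|=3681.4654
3. ⊥bis P1·P2 via (54.125,6.38): [(51.3298, 40.3628) (54.6498, 0) (98, 0) (98, 72) (83.6811, 72)]  |A|=2781.5
4. canonical 5-gon: [(51.3298, 40.3628) (54.6498, 0) (98, 0) (98, 72) (83.6811, 72)]
5. shoelace: 2781.5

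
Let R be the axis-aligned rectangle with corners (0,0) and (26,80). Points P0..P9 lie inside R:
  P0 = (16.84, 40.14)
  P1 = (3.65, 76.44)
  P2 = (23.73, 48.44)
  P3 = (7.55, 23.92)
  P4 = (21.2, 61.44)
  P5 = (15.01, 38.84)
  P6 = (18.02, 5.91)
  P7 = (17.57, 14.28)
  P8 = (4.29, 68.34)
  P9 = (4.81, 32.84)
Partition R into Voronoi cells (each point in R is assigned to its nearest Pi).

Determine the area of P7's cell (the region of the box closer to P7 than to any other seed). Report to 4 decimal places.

1. box [0,26]×[0,80]: [(0, 0) (26, 0) (26, 80) (0, 80)]
2. ⊥bis P7·P0 via (17.205,27.21): [(0, 26.7243) (0, 0) (26, 0) (26, 27.4583)]  |A|=704.3737
3. ⊥bis P7·P1 via (10.61,45.36): [(0, 26.7243) (0, 0) (26, 0) (26, 27.4583)]  |A|=704.3737
4. ⊥bis P7·P2 via (20.65,31.36): [(0, 26.7243) (0, 0) (26, 0) (26, 27.4583)]  |A|=704.3737
5. ⊥bis P7·P3 via (12.56,19.1): [(20.4506, 27.3016) (0, 6.0449) (0, 0) (26, 0) (26, 27.4583)]  |A|=492.9206
6. ⊥bis P7·P4 via (19.385,37.86): [(20.4506, 27.3016) (0, 6.0449) (0, 0) (26, 0) (26, 27.4583)]  |A|=492.9206
7. ⊥bis P7·P5 via (16.29,26.56): [(24.5022, 27.416) (20.1213, 26.9594) (0, 6.0449) (0, 0) (26, 0) (26, 27.4583)]  |A|=492.2461
8. ⊥bis P7·P6 via (17.795,10.095): [(24.5022, 27.416) (20.1213, 26.9594) (3.1384, 9.307) (26, 10.5361) (26, 27.4583)]  |A|=241.3329
9. ⊥bis P7·P8 via (10.93,41.31): [(24.5022, 27.416) (20.1213, 26.9594) (3.1384, 9.307) (26, 10.5361) (26, 27.4583)]  |A|=241.3329
10. ⊥bis P7·P9 via (11.19,23.56): [(24.5022, 27.416) (20.1213, 26.9594) (3.1384, 9.307) (26, 10.5361) (26, 27.4583)]  |A|=241.3329
11. canonical 5-gon: [(24.5022, 27.416) (20.1213, 26.9594) (3.1384, 9.307) (26, 10.5361) (26, 27.4583)]
12. shoelace: 241.3329

Area of P7's cell: 241.3329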